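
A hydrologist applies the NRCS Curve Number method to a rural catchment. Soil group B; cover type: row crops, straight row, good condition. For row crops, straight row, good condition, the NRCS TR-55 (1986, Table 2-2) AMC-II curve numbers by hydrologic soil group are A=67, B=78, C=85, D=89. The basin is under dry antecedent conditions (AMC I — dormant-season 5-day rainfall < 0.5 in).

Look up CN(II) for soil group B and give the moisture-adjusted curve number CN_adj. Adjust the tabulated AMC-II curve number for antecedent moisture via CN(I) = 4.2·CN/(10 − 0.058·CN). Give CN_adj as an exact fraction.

CN_adj = 81900/1369 ≈ 59.825

NRCS table: row crops, straight row, good condition, soil group B → CN(II) = 78
CN(I) from CN(II)=78: (4.2·78)/(10 − 0.058·78) = 81900/1369 ≈ 59.825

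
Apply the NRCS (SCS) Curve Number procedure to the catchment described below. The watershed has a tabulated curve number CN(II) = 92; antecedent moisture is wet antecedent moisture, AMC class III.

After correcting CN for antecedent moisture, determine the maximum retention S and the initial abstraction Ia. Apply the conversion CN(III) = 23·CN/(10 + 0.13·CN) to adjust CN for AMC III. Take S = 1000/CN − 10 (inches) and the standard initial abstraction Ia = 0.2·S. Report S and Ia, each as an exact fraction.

CN(III) from CN(II)=92: (23·92)/(10 + 0.13·92) = 52900/549 ≈ 96.357
S = 1000/(52900/549) − 10 = 200/529 in ≈ 0.378 in
Initial abstraction Ia = S/5 = (200/529)/5 = 40/529 ≈ 0.076 in

S = 200/529 in ≈ 0.378 in; Ia = 40/529 in ≈ 0.076 in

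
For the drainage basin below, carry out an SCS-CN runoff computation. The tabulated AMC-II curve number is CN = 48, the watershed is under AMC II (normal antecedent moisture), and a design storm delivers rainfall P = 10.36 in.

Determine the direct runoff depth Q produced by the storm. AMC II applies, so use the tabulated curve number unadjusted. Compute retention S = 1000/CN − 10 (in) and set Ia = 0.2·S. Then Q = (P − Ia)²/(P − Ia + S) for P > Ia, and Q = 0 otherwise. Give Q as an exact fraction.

Average conditions: CN = 48 (no AMC adjustment).
Retention S: 1000/CN − 10 with CN=48.000 → S = 65/6 ≈ 10.833 in
Ia = 0.2·(65/6) = 13/6 in ≈ 2.167 in
Since P=10.360 > Ia=2.167: effective rainfall P−Ia = 1229/150 in
Q = (1229/150)²/((1229/150) + 65/6) = (1510441/22500)/(1427/75) = 1510441/428100 in ≈ 3.528 in

Q = 1510441/428100 in ≈ 3.528 in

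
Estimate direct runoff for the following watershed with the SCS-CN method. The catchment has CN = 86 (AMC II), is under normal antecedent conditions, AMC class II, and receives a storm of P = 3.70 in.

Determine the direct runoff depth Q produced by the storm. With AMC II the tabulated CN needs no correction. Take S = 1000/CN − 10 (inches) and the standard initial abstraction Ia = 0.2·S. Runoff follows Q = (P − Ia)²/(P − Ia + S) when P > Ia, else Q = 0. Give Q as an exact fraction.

CN(II) = 86; AMC II needs no correction.
S = 1000/86 − 10 = 70/43 in ≈ 1.628 in
Initial abstraction Ia = S/5 = (70/43)/5 = 14/43 ≈ 0.326 in
Since P=3.700 > Ia=0.326: effective rainfall P−Ia = 1451/430 in
Q: (1451/430)² ÷ (2151/430) = 2105401/924930 in (≈ 2.276 in)

Q = 2105401/924930 in ≈ 2.276 in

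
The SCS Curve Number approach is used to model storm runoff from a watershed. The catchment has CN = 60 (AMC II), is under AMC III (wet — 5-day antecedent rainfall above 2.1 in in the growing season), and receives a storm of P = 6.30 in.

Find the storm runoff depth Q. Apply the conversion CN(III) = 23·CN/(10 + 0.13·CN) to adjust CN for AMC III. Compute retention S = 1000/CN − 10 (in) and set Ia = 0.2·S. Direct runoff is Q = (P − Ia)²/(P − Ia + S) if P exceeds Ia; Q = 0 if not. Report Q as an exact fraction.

Q = 15578809/4103430 in ≈ 3.797 in

CN(III) from CN(II)=60: (23·60)/(10 + 0.13·60) = 6900/89 ≈ 77.528
S = 1000/(6900/89) − 10 = 200/69 in ≈ 2.899 in
Ia = 0.2S: 0.2·2.899 = 0.580 in (exactly 40/69)
Since P=6.300 > Ia=0.580: effective rainfall P−Ia = 3947/690 in
Runoff Q = (P−Ia)²/(P−Ia+S) = (5.720)²/(5.720+2.899) = 15578809/4103430 ≈ 3.797 in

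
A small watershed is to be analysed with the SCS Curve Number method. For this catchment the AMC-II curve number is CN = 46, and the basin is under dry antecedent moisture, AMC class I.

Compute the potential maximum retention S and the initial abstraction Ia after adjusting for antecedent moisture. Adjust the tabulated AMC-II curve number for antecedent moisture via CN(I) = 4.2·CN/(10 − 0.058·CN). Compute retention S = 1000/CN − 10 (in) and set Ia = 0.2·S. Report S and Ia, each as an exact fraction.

Adjust CN=46 to AMC I: 4.2·46/(10 − 0.058·46) → (966/5) ÷ (1833/250) = 16100/611 ≈ 26.350
Max retention: S = 1000/(16100/611) − 10 = 4500/161 in (≈ 27.950 in)
Initial abstraction Ia = S/5 = (4500/161)/5 = 900/161 ≈ 5.590 in

S = 4500/161 in ≈ 27.950 in; Ia = 900/161 in ≈ 5.590 in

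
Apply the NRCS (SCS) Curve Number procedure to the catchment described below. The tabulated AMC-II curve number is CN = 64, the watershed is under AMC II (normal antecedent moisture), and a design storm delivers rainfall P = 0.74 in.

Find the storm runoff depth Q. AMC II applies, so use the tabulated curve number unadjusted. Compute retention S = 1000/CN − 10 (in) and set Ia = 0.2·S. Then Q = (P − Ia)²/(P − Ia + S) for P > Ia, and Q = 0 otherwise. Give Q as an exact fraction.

AMC II — tabulated CN = 64 applies directly.
Retention S: 1000/CN − 10 with CN=64.000 → S = 45/8 ≈ 5.625 in
Ia = 0.2·(45/8) = 9/8 in ≈ 1.125 in
P = 0.740 ≤ Ia = 1.125 in: entire storm abstracted, Q = 0.

Q = 0 in ≈ 0.000 in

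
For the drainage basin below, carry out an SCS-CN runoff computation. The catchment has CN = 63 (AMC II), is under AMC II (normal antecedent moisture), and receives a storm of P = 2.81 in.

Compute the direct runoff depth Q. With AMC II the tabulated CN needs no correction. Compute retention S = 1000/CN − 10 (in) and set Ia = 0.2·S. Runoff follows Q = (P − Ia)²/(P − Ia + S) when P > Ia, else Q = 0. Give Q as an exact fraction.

AMC II — tabulated CN = 63 applies directly.
Retention S: 1000/CN − 10 with CN=63.000 → S = 370/63 ≈ 5.873 in
Ia = 0.2S: 0.2·5.873 = 1.175 in (exactly 74/63)
P − Ia = 2.810 − 1.175 = 10303/6300 ≈ 1.635 in (> 0, runoff occurs)
Runoff Q = (P−Ia)²/(P−Ia+S) = (1.635)²/(1.635+5.873) = 106151809/298008900 ≈ 0.356 in

Q = 106151809/298008900 in ≈ 0.356 in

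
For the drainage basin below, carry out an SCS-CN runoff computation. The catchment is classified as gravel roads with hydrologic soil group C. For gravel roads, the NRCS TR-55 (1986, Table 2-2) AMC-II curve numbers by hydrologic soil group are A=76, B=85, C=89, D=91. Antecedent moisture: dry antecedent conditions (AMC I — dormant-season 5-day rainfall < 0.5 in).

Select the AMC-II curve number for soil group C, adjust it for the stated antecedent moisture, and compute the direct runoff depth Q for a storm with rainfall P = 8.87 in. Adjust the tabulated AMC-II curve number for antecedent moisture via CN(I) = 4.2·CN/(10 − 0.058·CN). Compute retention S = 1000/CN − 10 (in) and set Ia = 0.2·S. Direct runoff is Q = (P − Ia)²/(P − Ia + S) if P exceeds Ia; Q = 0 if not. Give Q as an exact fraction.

Q = 2395694126809/392079380700 in ≈ 6.110 in

NRCS table: gravel roads, soil group C → CN(II) = 89
Dry (AMC I): CN(I) = 4.2·89/(10 − 0.058·89) = (1869/5)/(2419/500) = 186900/2419 ≈ 77.263
Max retention: S = 1000/(186900/2419) − 10 = 5500/1869 in (≈ 2.943 in)
Initial abstraction Ia = S/5 = (5500/1869)/5 = 1100/1869 ≈ 0.589 in
Excess rainfall: 8.870 − 0.589 = 8.281 in; P > Ia so Q > 0
Q = (1547803/186900)²/((1547803/186900) + 5500/1869) = (2395694126809/34931610000)/(2097803/186900) = 2395694126809/392079380700 in ≈ 6.110 in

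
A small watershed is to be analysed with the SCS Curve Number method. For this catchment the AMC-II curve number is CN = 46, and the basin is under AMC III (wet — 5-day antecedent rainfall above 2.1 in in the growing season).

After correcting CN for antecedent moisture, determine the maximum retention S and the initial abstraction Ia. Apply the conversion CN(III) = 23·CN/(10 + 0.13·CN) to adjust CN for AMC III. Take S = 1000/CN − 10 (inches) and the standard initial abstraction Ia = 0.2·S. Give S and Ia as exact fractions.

CN(III) from CN(II)=46: (23·46)/(10 + 0.13·46) = 52900/799 ≈ 66.208
S = 1000/(52900/799) − 10 = 2700/529 in ≈ 5.104 in
Ia = 0.2S: 0.2·5.104 = 1.021 in (exactly 540/529)

S = 2700/529 in ≈ 5.104 in; Ia = 540/529 in ≈ 1.021 in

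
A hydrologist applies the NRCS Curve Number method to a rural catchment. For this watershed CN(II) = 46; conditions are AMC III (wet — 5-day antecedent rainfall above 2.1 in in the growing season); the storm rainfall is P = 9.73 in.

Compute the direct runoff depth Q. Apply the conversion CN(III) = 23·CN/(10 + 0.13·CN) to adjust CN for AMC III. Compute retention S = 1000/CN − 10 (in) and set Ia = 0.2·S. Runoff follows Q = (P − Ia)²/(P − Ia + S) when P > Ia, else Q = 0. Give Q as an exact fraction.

Adjust CN=46 to AMC III: 23·46/(10 + 0.13·46) → 1058 ÷ (799/50) = 52900/799 ≈ 66.208
S = 1000/(52900/799) − 10 = 2700/529 in ≈ 5.104 in
Ia = 0.2·(2700/529) = 540/529 in ≈ 1.021 in
Excess rainfall: 9.730 − 1.021 = 8.709 in; P > Ia so Q > 0
Q = (460717/52900)²/((460717/52900) + 2700/529) = (212260154089/2798410000)/(730717/52900) = 212260154089/38654929300 in ≈ 5.491 in

Q = 212260154089/38654929300 in ≈ 5.491 in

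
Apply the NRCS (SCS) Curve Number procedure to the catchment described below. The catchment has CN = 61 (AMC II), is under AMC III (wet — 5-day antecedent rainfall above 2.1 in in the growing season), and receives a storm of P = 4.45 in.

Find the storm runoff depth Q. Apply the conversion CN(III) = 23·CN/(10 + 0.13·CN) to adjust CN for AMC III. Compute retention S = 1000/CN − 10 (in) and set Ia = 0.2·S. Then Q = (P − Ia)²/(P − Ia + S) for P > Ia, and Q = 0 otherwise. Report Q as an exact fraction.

Q = 11939277289/5254712020 in ≈ 2.272 in

Adjust CN=61 to AMC III: 23·61/(10 + 0.13·61) → 1403 ÷ (1793/100) = 140300/1793 ≈ 78.249
S = 1000/(140300/1793) − 10 = 3900/1403 in ≈ 2.780 in
Ia = 0.2S: 0.2·2.780 = 0.556 in (exactly 780/1403)
Excess rainfall: 4.450 − 0.556 = 3.894 in; P > Ia so Q > 0
Q: (109267/28060)² ÷ (187267/28060) = 11939277289/5254712020 in (≈ 2.272 in)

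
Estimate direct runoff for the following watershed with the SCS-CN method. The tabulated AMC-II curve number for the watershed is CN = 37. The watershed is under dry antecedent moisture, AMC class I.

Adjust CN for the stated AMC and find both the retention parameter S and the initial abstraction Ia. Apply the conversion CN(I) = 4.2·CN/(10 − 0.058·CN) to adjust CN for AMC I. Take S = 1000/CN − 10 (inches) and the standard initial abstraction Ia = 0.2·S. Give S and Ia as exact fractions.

Dry (AMC I): CN(I) = 4.2·37/(10 − 0.058·37) = (777/5)/(3927/500) = 3700/187 ≈ 19.786
Max retention: S = 1000/(3700/187) − 10 = 1500/37 in (≈ 40.541 in)
Initial abstraction Ia = S/5 = (1500/37)/5 = 300/37 ≈ 8.108 in

S = 1500/37 in ≈ 40.541 in; Ia = 300/37 in ≈ 8.108 in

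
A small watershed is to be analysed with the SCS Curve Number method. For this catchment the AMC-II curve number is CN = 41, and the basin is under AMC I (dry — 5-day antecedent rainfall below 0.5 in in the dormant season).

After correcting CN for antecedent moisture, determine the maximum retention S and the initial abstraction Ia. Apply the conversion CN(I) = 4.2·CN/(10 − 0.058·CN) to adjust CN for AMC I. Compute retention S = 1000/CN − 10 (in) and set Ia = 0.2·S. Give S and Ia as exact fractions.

S = 29500/861 in ≈ 34.262 in; Ia = 5900/861 in ≈ 6.852 in

Dry (AMC I): CN(I) = 4.2·41/(10 − 0.058·41) = (861/5)/(3811/500) = 86100/3811 ≈ 22.592
Retention S: 1000/CN − 10 with CN=22.592 → S = 29500/861 ≈ 34.262 in
Ia = 0.2·(29500/861) = 5900/861 in ≈ 6.852 in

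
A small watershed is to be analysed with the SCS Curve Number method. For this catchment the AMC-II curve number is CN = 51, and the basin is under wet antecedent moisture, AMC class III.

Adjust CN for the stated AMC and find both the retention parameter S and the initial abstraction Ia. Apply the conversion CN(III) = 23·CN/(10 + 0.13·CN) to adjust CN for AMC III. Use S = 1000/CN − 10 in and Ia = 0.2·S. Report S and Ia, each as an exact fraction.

Wet (AMC III): CN(III) = 23·51/(10 + 0.13·51) = 1173/(1663/100) = 117300/1663 ≈ 70.535
Max retention: S = 1000/(117300/1663) − 10 = 4900/1173 in (≈ 4.177 in)
Initial abstraction Ia = S/5 = (4900/1173)/5 = 980/1173 ≈ 0.835 in

S = 4900/1173 in ≈ 4.177 in; Ia = 980/1173 in ≈ 0.835 in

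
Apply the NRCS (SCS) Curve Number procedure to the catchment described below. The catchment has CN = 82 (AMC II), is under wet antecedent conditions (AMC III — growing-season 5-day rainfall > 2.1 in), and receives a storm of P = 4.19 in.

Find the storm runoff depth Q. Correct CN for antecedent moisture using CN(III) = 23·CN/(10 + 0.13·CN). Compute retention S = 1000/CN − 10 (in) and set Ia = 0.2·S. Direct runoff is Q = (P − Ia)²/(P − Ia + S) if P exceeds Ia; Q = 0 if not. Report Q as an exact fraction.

Q = 142217231689/44049133100 in ≈ 3.229 in

Adjust CN=82 to AMC III: 23·82/(10 + 0.13·82) → 1886 ÷ (1033/50) = 94300/1033 ≈ 91.288
S = 1000/(94300/1033) − 10 = 900/943 in ≈ 0.954 in
Ia = 0.2·(900/943) = 180/943 in ≈ 0.191 in
Since P=4.190 > Ia=0.191: effective rainfall P−Ia = 377117/94300 in
Runoff Q = (P−Ia)²/(P−Ia+S) = (3.999)²/(3.999+0.954) = 142217231689/44049133100 ≈ 3.229 in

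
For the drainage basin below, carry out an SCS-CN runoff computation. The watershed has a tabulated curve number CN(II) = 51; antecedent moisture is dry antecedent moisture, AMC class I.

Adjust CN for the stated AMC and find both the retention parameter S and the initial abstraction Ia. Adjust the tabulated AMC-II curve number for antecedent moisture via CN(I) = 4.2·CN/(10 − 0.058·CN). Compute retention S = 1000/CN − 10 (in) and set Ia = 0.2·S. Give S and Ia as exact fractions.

Dry (AMC I): CN(I) = 4.2·51/(10 − 0.058·51) = (1071/5)/(3521/500) = 15300/503 ≈ 30.417
S = 1000/(15300/503) − 10 = 3500/153 in ≈ 22.876 in
Initial abstraction Ia = S/5 = (3500/153)/5 = 700/153 ≈ 4.575 in

S = 3500/153 in ≈ 22.876 in; Ia = 700/153 in ≈ 4.575 in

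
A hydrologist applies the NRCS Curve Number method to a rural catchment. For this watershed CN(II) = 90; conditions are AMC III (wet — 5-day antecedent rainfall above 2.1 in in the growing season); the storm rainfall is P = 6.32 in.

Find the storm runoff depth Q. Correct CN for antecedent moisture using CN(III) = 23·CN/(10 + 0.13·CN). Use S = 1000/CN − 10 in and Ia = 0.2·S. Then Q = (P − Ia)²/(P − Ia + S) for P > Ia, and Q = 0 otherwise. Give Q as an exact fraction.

Wet (AMC III): CN(III) = 23·90/(10 + 0.13·90) = 2070/(217/10) = 20700/217 ≈ 95.392
Max retention: S = 1000/(20700/217) − 10 = 100/207 in (≈ 0.483 in)
Ia = 0.2S: 0.2·0.483 = 0.097 in (exactly 20/207)
P − Ia = 6.320 − 0.097 = 32206/5175 ≈ 6.223 in (> 0, runoff occurs)
Runoff Q = (P−Ia)²/(P−Ia+S) = (6.223)²/(6.223+0.483) = 518613218/89801775 ≈ 5.775 in

Q = 518613218/89801775 in ≈ 5.775 in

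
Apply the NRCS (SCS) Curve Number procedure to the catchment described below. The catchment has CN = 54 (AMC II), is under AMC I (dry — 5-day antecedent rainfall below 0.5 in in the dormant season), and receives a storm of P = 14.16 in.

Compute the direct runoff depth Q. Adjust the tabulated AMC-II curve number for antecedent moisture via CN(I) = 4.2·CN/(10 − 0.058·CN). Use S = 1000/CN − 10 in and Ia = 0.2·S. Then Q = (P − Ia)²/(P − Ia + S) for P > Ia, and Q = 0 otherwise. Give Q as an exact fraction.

Dry (AMC I): CN(I) = 4.2·54/(10 − 0.058·54) = (1134/5)/(1717/250) = 56700/1717 ≈ 33.023
Retention S: 1000/CN − 10 with CN=33.023 → S = 11500/567 ≈ 20.282 in
Initial abstraction Ia = S/5 = (11500/567)/5 = 2300/567 ≈ 4.056 in
P − Ia = 14.160 − 4.056 = 143218/14175 ≈ 10.104 in (> 0, runoff occurs)
Q: (143218/14175)² ÷ (430718/14175) = 10255697762/3052713825 in (≈ 3.360 in)

Q = 10255697762/3052713825 in ≈ 3.360 in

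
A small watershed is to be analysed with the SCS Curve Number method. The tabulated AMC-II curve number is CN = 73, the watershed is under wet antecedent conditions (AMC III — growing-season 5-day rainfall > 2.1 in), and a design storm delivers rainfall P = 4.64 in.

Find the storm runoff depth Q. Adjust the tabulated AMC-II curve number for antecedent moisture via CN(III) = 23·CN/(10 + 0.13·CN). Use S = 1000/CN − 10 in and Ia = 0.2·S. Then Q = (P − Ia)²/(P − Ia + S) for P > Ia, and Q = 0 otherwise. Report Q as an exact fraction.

Adjust CN=73 to AMC III: 23·73/(10 + 0.13·73) → 1679 ÷ (1949/100) = 167900/1949 ≈ 86.147
Retention S: 1000/CN − 10 with CN=86.147 → S = 2700/1679 ≈ 1.608 in
Ia = 0.2S: 0.2·1.608 = 0.322 in (exactly 540/1679)
Excess rainfall: 4.640 − 0.322 = 4.318 in; P > Ia so Q > 0
Q = (181264/41975)²/((181264/41975) + 2700/1679) = (32856637696/1761900625)/(248764/41975) = 8214159424/2610467225 in ≈ 3.147 in

Q = 8214159424/2610467225 in ≈ 3.147 in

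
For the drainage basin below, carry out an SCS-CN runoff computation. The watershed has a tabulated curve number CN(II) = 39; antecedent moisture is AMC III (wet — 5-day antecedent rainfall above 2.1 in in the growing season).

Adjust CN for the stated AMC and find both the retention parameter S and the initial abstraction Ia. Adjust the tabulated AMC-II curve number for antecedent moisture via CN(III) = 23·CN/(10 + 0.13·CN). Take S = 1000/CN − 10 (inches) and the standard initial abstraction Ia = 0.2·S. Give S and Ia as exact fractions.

CN(III) from CN(II)=39: (23·39)/(10 + 0.13·39) = 89700/1507 ≈ 59.522
S = 1000/(89700/1507) − 10 = 6100/897 in ≈ 6.800 in
Initial abstraction Ia = S/5 = (6100/897)/5 = 1220/897 ≈ 1.360 in

S = 6100/897 in ≈ 6.800 in; Ia = 1220/897 in ≈ 1.360 in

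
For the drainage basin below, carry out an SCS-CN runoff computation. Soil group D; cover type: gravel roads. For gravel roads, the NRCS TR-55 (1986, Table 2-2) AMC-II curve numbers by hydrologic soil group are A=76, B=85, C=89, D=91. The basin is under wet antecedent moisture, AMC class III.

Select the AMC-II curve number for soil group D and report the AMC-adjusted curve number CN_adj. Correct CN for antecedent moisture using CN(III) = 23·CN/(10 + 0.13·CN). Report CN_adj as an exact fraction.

NRCS table: gravel roads, soil group D → CN(II) = 91
Wet (AMC III): CN(III) = 23·91/(10 + 0.13·91) = 2093/(2183/100) = 209300/2183 ≈ 95.877

CN_adj = 209300/2183 ≈ 95.877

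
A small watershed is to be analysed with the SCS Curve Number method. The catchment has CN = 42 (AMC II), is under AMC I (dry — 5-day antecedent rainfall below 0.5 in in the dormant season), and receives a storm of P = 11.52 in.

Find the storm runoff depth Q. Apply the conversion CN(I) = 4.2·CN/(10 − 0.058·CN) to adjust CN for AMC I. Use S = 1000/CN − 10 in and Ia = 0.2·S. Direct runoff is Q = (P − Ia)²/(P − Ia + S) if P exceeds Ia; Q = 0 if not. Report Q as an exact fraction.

CN(I) from CN(II)=42: (4.2·42)/(10 − 0.058·42) = 44100/1891 ≈ 23.321
Retention S: 1000/CN − 10 with CN=23.321 → S = 14500/441 ≈ 32.880 in
Initial abstraction Ia = S/5 = (14500/441)/5 = 2900/441 ≈ 6.576 in
Excess rainfall: 11.520 − 6.576 = 4.944 in; P > Ia so Q > 0
Runoff Q = (P−Ia)²/(P−Ia+S) = (4.944)²/(4.944+32.880) = 185695129/287344575 ≈ 0.646 in

Q = 185695129/287344575 in ≈ 0.646 in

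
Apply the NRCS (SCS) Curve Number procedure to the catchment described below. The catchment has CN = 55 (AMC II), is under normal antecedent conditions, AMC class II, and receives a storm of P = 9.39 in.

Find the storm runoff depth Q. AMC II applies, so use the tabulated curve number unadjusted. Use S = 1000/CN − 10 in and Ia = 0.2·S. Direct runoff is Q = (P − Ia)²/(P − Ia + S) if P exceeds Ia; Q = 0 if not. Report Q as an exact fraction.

CN(II) = 55; AMC II needs no correction.
Retention S: 1000/CN − 10 with CN=55.000 → S = 90/11 ≈ 8.182 in
Ia = 0.2·(90/11) = 18/11 in ≈ 1.636 in
Excess rainfall: 9.390 − 1.636 = 7.754 in; P > Ia so Q > 0
Runoff Q = (P−Ia)²/(P−Ia+S) = (7.754)²/(7.754+8.182) = 24247947/6427300 ≈ 3.773 in

Q = 24247947/6427300 in ≈ 3.773 in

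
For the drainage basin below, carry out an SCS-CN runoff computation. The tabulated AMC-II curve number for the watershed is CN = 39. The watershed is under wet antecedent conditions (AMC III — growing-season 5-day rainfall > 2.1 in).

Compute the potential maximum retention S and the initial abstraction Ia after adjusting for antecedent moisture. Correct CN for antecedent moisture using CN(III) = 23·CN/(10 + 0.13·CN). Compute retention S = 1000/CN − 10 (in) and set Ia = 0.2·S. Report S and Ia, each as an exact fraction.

Adjust CN=39 to AMC III: 23·39/(10 + 0.13·39) → 897 ÷ (1507/100) = 89700/1507 ≈ 59.522
S = 1000/(89700/1507) − 10 = 6100/897 in ≈ 6.800 in
Ia = 0.2S: 0.2·6.800 = 1.360 in (exactly 1220/897)

S = 6100/897 in ≈ 6.800 in; Ia = 1220/897 in ≈ 1.360 in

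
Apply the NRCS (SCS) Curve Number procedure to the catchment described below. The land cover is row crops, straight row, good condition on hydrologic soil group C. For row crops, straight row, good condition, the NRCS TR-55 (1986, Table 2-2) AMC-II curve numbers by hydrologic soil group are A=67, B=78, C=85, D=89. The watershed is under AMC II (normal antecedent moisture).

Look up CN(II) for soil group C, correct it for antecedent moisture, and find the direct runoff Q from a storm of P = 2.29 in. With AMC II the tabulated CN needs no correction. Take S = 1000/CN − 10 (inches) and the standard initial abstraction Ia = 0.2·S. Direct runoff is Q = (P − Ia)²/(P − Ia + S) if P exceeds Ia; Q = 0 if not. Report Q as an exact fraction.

NRCS table: row crops, straight row, good condition, soil group C → CN(II) = 85
AMC II — tabulated CN = 85 applies directly.
S = 1000/85 − 10 = 30/17 in ≈ 1.765 in
Ia = 0.2·(30/17) = 6/17 in ≈ 0.353 in
Excess rainfall: 2.290 − 0.353 = 1.937 in; P > Ia so Q > 0
Q = (3293/1700)²/((3293/1700) + 30/17) = (10843849/2890000)/(6293/1700) = 10843849/10698100 in ≈ 1.014 in

Q = 10843849/10698100 in ≈ 1.014 in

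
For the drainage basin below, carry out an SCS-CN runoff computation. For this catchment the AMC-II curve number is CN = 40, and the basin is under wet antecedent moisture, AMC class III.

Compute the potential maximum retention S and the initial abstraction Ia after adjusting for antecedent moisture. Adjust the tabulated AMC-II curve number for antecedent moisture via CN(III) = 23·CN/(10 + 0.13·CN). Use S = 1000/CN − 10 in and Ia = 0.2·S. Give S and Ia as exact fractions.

S = 150/23 in ≈ 6.522 in; Ia = 30/23 in ≈ 1.304 in

CN(III) from CN(II)=40: (23·40)/(10 + 0.13·40) = 1150/19 ≈ 60.526
Retention S: 1000/CN − 10 with CN=60.526 → S = 150/23 ≈ 6.522 in
Initial abstraction Ia = S/5 = (150/23)/5 = 30/23 ≈ 1.304 in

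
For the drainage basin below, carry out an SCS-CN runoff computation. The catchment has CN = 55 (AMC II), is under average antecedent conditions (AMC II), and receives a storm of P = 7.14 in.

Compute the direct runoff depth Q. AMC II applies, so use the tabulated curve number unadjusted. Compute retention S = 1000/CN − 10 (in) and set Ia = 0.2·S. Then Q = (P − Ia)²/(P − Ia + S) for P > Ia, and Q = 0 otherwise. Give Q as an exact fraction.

Q = 3054243/1379950 in ≈ 2.213 in

AMC II — tabulated CN = 55 applies directly.
Max retention: S = 1000/55 − 10 = 90/11 in (≈ 8.182 in)
Ia = 0.2·(90/11) = 18/11 in ≈ 1.636 in
Since P=7.140 > Ia=1.636: effective rainfall P−Ia = 3027/550 in
Q = (3027/550)²/((3027/550) + 90/11) = (9162729/302500)/(7527/550) = 3054243/1379950 in ≈ 2.213 in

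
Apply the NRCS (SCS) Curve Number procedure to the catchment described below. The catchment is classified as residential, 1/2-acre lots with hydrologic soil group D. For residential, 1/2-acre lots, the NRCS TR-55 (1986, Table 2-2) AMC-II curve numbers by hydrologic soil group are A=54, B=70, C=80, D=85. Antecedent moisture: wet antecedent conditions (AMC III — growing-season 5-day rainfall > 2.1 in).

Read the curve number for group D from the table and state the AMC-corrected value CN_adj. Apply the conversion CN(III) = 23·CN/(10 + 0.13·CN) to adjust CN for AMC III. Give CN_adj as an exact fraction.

CN_adj = 39100/421 ≈ 92.874

NRCS table: residential, 1/2-acre lots, soil group D → CN(II) = 85
Adjust CN=85 to AMC III: 23·85/(10 + 0.13·85) → 1955 ÷ (421/20) = 39100/421 ≈ 92.874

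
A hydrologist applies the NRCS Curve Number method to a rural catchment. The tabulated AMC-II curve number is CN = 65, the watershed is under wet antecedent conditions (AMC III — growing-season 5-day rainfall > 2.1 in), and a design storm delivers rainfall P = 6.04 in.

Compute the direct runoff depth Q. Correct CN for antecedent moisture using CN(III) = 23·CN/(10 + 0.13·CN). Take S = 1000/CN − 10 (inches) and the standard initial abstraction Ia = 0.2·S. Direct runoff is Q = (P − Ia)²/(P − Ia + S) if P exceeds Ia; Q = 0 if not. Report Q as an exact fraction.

Q = 1734639201/442138775 in ≈ 3.923 in

Adjust CN=65 to AMC III: 23·65/(10 + 0.13·65) → 1495 ÷ (369/20) = 29900/369 ≈ 81.030
Max retention: S = 1000/(29900/369) − 10 = 700/299 in (≈ 2.341 in)
Initial abstraction Ia = S/5 = (700/299)/5 = 140/299 ≈ 0.468 in
Since P=6.040 > Ia=0.468: effective rainfall P−Ia = 41649/7475 in
Runoff Q = (P−Ia)²/(P−Ia+S) = (5.572)²/(5.572+2.341) = 1734639201/442138775 ≈ 3.923 in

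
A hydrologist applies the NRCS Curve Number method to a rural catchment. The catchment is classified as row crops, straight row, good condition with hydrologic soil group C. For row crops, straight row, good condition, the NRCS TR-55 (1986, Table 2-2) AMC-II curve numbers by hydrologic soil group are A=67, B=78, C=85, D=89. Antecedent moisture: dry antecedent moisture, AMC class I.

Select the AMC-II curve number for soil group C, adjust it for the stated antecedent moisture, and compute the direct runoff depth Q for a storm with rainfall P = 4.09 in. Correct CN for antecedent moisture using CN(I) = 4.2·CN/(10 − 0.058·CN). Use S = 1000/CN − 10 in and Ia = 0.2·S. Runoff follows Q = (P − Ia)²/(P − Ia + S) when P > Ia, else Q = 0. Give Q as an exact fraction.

Q = 1495446241/1055184900 in ≈ 1.417 in

NRCS table: row crops, straight row, good condition, soil group C → CN(II) = 85
Adjust CN=85 to AMC I: 4.2·85/(10 − 0.058·85) → 357 ÷ (507/100) = 11900/169 ≈ 70.414
S = 1000/(11900/169) − 10 = 500/119 in ≈ 4.202 in
Ia = 0.2S: 0.2·4.202 = 0.840 in (exactly 100/119)
P − Ia = 4.090 − 0.840 = 38671/11900 ≈ 3.250 in (> 0, runoff occurs)
Runoff Q = (P−Ia)²/(P−Ia+S) = (3.250)²/(3.250+4.202) = 1495446241/1055184900 ≈ 1.417 in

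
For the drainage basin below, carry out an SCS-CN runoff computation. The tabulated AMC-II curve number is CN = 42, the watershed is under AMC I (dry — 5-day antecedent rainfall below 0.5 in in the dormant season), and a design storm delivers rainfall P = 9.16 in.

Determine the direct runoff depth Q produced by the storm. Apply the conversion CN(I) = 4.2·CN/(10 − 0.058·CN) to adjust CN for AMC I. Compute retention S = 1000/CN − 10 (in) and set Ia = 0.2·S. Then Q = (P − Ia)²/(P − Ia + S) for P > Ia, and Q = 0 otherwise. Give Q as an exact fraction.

CN(I) from CN(II)=42: (4.2·42)/(10 − 0.058·42) = 44100/1891 ≈ 23.321
Max retention: S = 1000/(44100/1891) − 10 = 14500/441 in (≈ 32.880 in)
Initial abstraction Ia = S/5 = (14500/441)/5 = 2900/441 ≈ 6.576 in
Since P=9.160 > Ia=6.576: effective rainfall P−Ia = 28489/11025 in
Q = (28489/11025)²/((28489/11025) + 14500/441) = (811623121/121550625)/(390989/11025) = 811623121/4310653725 in ≈ 0.188 in

Q = 811623121/4310653725 in ≈ 0.188 in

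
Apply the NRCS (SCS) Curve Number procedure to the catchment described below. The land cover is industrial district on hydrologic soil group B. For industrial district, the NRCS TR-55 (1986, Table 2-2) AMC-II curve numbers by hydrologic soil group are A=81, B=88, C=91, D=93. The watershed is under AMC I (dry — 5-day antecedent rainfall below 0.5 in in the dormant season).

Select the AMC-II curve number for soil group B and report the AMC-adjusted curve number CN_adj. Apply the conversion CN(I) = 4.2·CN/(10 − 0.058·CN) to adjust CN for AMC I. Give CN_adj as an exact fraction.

CN_adj = 3850/51 ≈ 75.490

NRCS table: industrial district, soil group B → CN(II) = 88
Adjust CN=88 to AMC I: 4.2·88/(10 − 0.058·88) → (1848/5) ÷ (612/125) = 3850/51 ≈ 75.490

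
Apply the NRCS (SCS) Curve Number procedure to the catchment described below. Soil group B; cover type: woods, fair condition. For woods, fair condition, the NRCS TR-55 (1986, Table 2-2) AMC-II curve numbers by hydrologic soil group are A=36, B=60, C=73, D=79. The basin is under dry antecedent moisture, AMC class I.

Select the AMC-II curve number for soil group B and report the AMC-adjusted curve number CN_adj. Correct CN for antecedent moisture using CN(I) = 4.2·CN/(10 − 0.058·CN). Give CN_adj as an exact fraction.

NRCS table: woods, fair condition, soil group B → CN(II) = 60
CN(I) from CN(II)=60: (4.2·60)/(10 − 0.058·60) = 6300/163 ≈ 38.650

CN_adj = 6300/163 ≈ 38.650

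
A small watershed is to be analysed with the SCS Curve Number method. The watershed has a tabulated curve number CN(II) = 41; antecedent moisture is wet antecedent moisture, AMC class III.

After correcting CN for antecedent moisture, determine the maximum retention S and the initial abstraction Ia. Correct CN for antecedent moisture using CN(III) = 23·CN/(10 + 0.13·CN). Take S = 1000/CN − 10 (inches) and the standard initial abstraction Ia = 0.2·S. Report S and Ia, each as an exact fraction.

Adjust CN=41 to AMC III: 23·41/(10 + 0.13·41) → 943 ÷ (1533/100) = 94300/1533 ≈ 61.513
Max retention: S = 1000/(94300/1533) − 10 = 5900/943 in (≈ 6.257 in)
Initial abstraction Ia = S/5 = (5900/943)/5 = 1180/943 ≈ 1.251 in

S = 5900/943 in ≈ 6.257 in; Ia = 1180/943 in ≈ 1.251 in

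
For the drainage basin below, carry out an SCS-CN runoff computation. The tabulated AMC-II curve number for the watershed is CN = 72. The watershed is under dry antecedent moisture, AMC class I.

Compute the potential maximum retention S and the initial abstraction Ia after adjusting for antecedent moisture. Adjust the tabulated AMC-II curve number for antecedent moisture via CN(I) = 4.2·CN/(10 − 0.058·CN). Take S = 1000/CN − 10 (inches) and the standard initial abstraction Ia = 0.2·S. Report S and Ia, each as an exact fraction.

Adjust CN=72 to AMC I: 4.2·72/(10 − 0.058·72) → (1512/5) ÷ (728/125) = 675/13 ≈ 51.923
Max retention: S = 1000/(675/13) − 10 = 250/27 in (≈ 9.259 in)
Initial abstraction Ia = S/5 = (250/27)/5 = 50/27 ≈ 1.852 in

S = 250/27 in ≈ 9.259 in; Ia = 50/27 in ≈ 1.852 in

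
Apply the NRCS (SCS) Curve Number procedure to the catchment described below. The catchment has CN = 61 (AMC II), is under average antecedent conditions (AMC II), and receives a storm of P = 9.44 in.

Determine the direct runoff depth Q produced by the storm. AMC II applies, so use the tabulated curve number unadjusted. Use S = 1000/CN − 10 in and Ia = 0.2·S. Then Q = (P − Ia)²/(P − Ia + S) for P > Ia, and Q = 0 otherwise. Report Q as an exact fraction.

Q = 38725729/8462225 in ≈ 4.576 in

Average conditions: CN = 61 (no AMC adjustment).
Retention S: 1000/CN − 10 with CN=61.000 → S = 390/61 ≈ 6.393 in
Initial abstraction Ia = S/5 = (390/61)/5 = 78/61 ≈ 1.279 in
Since P=9.440 > Ia=1.279: effective rainfall P−Ia = 12446/1525 in
Q = (12446/1525)²/((12446/1525) + 390/61) = (154902916/2325625)/(22196/1525) = 38725729/8462225 in ≈ 4.576 in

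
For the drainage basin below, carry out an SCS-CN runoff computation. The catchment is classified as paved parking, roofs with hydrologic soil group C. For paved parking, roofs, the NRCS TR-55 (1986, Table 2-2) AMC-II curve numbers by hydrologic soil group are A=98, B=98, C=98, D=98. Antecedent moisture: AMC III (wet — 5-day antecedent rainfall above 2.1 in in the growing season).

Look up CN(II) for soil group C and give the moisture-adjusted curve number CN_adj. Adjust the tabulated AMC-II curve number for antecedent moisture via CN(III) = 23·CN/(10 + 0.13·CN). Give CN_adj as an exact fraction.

NRCS table: paved parking, roofs, soil group C → CN(II) = 98
Wet (AMC III): CN(III) = 23·98/(10 + 0.13·98) = 2254/(1137/50) = 112700/1137 ≈ 99.120

CN_adj = 112700/1137 ≈ 99.120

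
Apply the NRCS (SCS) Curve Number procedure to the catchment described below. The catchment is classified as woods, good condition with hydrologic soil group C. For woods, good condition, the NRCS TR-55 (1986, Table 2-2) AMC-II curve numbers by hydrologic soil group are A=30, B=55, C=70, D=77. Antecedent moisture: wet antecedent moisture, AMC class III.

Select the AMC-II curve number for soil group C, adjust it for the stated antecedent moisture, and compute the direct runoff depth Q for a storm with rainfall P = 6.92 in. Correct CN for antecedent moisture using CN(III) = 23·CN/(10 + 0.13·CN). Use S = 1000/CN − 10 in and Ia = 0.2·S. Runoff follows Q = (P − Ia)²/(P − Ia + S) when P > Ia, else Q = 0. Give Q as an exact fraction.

NRCS table: woods, good condition, soil group C → CN(II) = 70
Adjust CN=70 to AMC III: 23·70/(10 + 0.13·70) → 1610 ÷ (191/10) = 16100/191 ≈ 84.293
Retention S: 1000/CN − 10 with CN=84.293 → S = 300/161 ≈ 1.863 in
Ia = 0.2·(300/161) = 60/161 in ≈ 0.373 in
P − Ia = 6.920 − 0.373 = 26353/4025 ≈ 6.547 in (> 0, runoff occurs)
Runoff Q = (P−Ia)²/(P−Ia+S) = (6.547)²/(6.547+1.863) = 694480609/136258325 ≈ 5.097 in

Q = 694480609/136258325 in ≈ 5.097 in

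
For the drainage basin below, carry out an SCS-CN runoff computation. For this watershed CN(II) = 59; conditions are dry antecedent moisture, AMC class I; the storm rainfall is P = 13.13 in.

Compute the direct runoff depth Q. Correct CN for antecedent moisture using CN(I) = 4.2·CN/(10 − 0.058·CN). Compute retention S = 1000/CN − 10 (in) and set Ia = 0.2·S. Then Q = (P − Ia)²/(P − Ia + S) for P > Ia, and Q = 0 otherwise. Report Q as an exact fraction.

Dry (AMC I): CN(I) = 4.2·59/(10 − 0.058·59) = (1239/5)/(3289/500) = 123900/3289 ≈ 37.671
S = 1000/(123900/3289) − 10 = 20500/1239 in ≈ 16.546 in
Ia = 0.2·(20500/1239) = 4100/1239 in ≈ 3.309 in
Since P=13.130 > Ia=3.309: effective rainfall P−Ia = 1216807/123900 in
Runoff Q = (P−Ia)²/(P−Ia+S) = (9.821)²/(9.821+16.546) = 1480619275249/404757387300 ≈ 3.658 in

Q = 1480619275249/404757387300 in ≈ 3.658 in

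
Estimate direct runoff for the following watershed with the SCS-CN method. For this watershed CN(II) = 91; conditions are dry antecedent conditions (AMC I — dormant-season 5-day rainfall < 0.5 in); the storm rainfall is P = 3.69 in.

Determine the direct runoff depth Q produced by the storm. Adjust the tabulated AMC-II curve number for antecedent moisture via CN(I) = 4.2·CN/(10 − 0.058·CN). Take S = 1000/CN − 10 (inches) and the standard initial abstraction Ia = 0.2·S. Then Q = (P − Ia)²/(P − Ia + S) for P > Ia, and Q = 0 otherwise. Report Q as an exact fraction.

Adjust CN=91 to AMC I: 4.2·91/(10 − 0.058·91) → (1911/5) ÷ (2361/500) = 63700/787 ≈ 80.940
Max retention: S = 1000/(63700/787) − 10 = 1500/637 in (≈ 2.355 in)
Ia = 0.2·(1500/637) = 300/637 in ≈ 0.471 in
Excess rainfall: 3.690 − 0.471 = 3.219 in; P > Ia so Q > 0
Q = (205053/63700)²/((205053/63700) + 1500/637) = (42046732809/4057690000)/(355053/63700) = 14015577603/7538958700 in ≈ 1.859 in

Q = 14015577603/7538958700 in ≈ 1.859 in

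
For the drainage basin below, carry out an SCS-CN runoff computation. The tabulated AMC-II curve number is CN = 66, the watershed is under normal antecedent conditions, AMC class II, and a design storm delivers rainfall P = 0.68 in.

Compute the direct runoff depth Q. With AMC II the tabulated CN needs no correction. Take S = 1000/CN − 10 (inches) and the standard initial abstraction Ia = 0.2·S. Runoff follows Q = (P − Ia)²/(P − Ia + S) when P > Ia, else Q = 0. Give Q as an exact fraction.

Q = 0 in ≈ 0.000 in

AMC II — tabulated CN = 66 applies directly.
Retention S: 1000/CN − 10 with CN=66.000 → S = 170/33 ≈ 5.152 in
Initial abstraction Ia = S/5 = (170/33)/5 = 34/33 ≈ 1.030 in
P = 0.680 ≤ Ia = 1.030 in: entire storm abstracted, Q = 0.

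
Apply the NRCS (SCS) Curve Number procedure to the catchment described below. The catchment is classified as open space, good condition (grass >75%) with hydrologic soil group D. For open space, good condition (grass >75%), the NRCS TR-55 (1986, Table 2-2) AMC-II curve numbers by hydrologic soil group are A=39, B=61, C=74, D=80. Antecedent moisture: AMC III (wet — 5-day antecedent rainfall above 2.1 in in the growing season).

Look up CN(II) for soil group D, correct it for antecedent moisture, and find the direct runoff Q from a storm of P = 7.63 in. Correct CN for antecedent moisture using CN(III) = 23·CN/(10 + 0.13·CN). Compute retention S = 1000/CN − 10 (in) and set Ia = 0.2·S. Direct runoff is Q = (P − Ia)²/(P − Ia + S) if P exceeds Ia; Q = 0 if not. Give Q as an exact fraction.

NRCS table: open space, good condition (grass >75%), soil group D → CN(II) = 80
CN(III) from CN(II)=80: (23·80)/(10 + 0.13·80) = 4600/51 ≈ 90.196
Retention S: 1000/CN − 10 with CN=90.196 → S = 25/23 ≈ 1.087 in
Ia = 0.2S: 0.2·1.087 = 0.217 in (exactly 5/23)
Excess rainfall: 7.630 − 0.217 = 7.413 in; P > Ia so Q > 0
Runoff Q = (P−Ia)²/(P−Ia+S) = (7.413)²/(7.413+1.087) = 290668401/44962700 ≈ 6.465 in

Q = 290668401/44962700 in ≈ 6.465 in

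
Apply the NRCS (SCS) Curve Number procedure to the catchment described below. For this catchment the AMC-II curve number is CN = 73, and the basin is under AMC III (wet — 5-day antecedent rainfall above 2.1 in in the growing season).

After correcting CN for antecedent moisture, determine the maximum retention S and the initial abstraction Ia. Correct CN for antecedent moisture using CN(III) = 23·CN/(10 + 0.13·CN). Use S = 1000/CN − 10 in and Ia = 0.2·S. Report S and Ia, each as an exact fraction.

S = 2700/1679 in ≈ 1.608 in; Ia = 540/1679 in ≈ 0.322 in

Adjust CN=73 to AMC III: 23·73/(10 + 0.13·73) → 1679 ÷ (1949/100) = 167900/1949 ≈ 86.147
Max retention: S = 1000/(167900/1949) − 10 = 2700/1679 in (≈ 1.608 in)
Ia = 0.2S: 0.2·1.608 = 0.322 in (exactly 540/1679)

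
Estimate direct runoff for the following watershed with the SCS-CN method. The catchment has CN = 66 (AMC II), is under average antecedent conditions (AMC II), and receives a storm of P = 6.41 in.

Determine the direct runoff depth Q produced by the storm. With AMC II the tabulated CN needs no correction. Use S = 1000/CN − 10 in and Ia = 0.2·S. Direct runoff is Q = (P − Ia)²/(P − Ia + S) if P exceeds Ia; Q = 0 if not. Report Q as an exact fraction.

AMC II — tabulated CN = 66 applies directly.
Retention S: 1000/CN − 10 with CN=66.000 → S = 170/33 ≈ 5.152 in
Ia = 0.2S: 0.2·5.152 = 1.030 in (exactly 34/33)
Since P=6.410 > Ia=1.030: effective rainfall P−Ia = 17753/3300 in
Runoff Q = (P−Ia)²/(P−Ia+S) = (5.380)²/(5.380+5.152) = 315169009/114684900 ≈ 2.748 in

Q = 315169009/114684900 in ≈ 2.748 in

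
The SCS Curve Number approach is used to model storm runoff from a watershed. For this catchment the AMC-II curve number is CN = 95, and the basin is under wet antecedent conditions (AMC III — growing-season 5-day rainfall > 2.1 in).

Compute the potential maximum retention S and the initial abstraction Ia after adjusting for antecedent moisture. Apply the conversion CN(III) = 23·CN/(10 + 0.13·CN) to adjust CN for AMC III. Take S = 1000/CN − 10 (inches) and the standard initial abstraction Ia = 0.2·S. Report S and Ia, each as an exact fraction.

S = 100/437 in ≈ 0.229 in; Ia = 20/437 in ≈ 0.046 in

Adjust CN=95 to AMC III: 23·95/(10 + 0.13·95) → 2185 ÷ (447/20) = 43700/447 ≈ 97.763
S = 1000/(43700/447) − 10 = 100/437 in ≈ 0.229 in
Ia = 0.2·(100/437) = 20/437 in ≈ 0.046 in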